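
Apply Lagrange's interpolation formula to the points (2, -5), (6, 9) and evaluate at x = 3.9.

Lagrange interpolation formula:
P(x) = Σ yᵢ × Lᵢ(x)
where Lᵢ(x) = Π_{j≠i} (x - xⱼ)/(xᵢ - xⱼ)

L_0(3.9) = (3.9 - 6)/(2 - 6) = 0.525000
L_1(3.9) = (3.9 - 2)/(6 - 2) = 0.475000

P(3.9) = (-5)×L_0(3.9) + 9×L_1(3.9)
P(3.9) = 1.650000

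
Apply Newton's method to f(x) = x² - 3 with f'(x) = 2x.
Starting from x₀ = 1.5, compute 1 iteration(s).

f(x) = x² - 3
f'(x) = 2x
x₀ = 1.5

Newton-Raphson formula: x_{n+1} = x_n - f(x_n)/f'(x_n)

Iteration 1:
  f(1.500000) = -0.750000
  f'(1.500000) = 3.000000
  x_1 = 1.500000 - (-0.750000)/3.000000 = 1.750000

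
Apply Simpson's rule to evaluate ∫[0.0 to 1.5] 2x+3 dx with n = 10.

f(x) = 2x+3
a = 0.0, b = 1.5, n = 10
h = (b - a)/n = 0.150000

Simpson's rule: (h/3)[f(x₀) + 4f(x₁) + 2f(x₂) + ... + f(xₙ)]

x_0 = 0.0000, f(x_0) = 3.000000, coefficient = 1
x_1 = 0.1500, f(x_1) = 3.300000, coefficient = 4
x_2 = 0.3000, f(x_2) = 3.600000, coefficient = 2
x_3 = 0.4500, f(x_3) = 3.900000, coefficient = 4
x_4 = 0.6000, f(x_4) = 4.200000, coefficient = 2
x_5 = 0.7500, f(x_5) = 4.500000, coefficient = 4
x_6 = 0.9000, f(x_6) = 4.800000, coefficient = 2
x_7 = 1.0500, f(x_7) = 5.100000, coefficient = 4
x_8 = 1.2000, f(x_8) = 5.400000, coefficient = 2
x_9 = 1.3500, f(x_9) = 5.700000, coefficient = 4
x_10 = 1.5000, f(x_10) = 6.000000, coefficient = 1

I ≈ (0.150000/3) × 135.000000 = 6.750000
Exact value: 6.750000
Error: 0.000000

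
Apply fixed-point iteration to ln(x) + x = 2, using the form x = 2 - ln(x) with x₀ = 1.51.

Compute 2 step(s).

Equation: ln(x) + x = 2
Fixed-point form: x = 2 - ln(x)
x₀ = 1.51

x_1 = g(1.510000) = 1.587890
x_2 = g(1.587890) = 1.537594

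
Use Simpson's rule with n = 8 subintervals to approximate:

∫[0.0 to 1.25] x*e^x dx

f(x) = x*e^x
a = 0.0, b = 1.25, n = 8
h = (b - a)/n = 0.156250

Simpson's rule: (h/3)[f(x₀) + 4f(x₁) + 2f(x₂) + ... + f(xₙ)]

x_0 = 0.0000, f(x_0) = 0.000000, coefficient = 1
x_1 = 0.1562, f(x_1) = 0.182675, coefficient = 4
x_2 = 0.3125, f(x_2) = 0.427137, coefficient = 2
x_3 = 0.4688, f(x_3) = 0.749060, coefficient = 4
x_4 = 0.6250, f(x_4) = 1.167654, coefficient = 2
x_5 = 0.7812, f(x_5) = 1.706407, coefficient = 4
x_6 = 0.9375, f(x_6) = 2.393990, coefficient = 2
x_7 = 1.0938, f(x_7) = 3.265334, coefficient = 4
x_8 = 1.2500, f(x_8) = 4.362929, coefficient = 1

I ≈ (0.156250/3) × 35.954395 = 1.872625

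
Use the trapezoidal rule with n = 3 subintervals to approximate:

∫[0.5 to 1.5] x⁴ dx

f(x) = x⁴
a = 0.5, b = 1.5, n = 3
h = (b - a)/n = 0.333333

Trapezoidal rule: (h/2)[f(x₀) + 2f(x₁) + 2f(x₂) + ... + f(xₙ)]

x_0 = 0.5000, f(x_0) = 0.062500, coefficient = 1
x_1 = 0.8333, f(x_1) = 0.482253, coefficient = 2
x_2 = 1.1667, f(x_2) = 1.852623, coefficient = 2
x_3 = 1.5000, f(x_3) = 5.062500, coefficient = 1

I ≈ (0.333333/2) × 9.794753 = 1.632459
Exact value: 1.512500
Error: 0.119959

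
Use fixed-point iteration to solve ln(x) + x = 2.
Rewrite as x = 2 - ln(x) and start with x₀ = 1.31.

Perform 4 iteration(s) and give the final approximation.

Equation: ln(x) + x = 2
Fixed-point form: x = 2 - ln(x)
x₀ = 1.31

x_1 = g(1.310000) = 1.729973
x_2 = g(1.729973) = 1.451894
x_3 = g(1.451894) = 1.627131
x_4 = g(1.627131) = 1.513182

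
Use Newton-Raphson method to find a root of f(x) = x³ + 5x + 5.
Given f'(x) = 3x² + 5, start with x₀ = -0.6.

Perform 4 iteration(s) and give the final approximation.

f(x) = x³ + 5x + 5
f'(x) = 3x² + 5
x₀ = -0.6

Newton-Raphson formula: x_{n+1} = x_n - f(x_n)/f'(x_n)

Iteration 1:
  f(-0.600000) = 1.784000
  f'(-0.600000) = 6.080000
  x_1 = -0.600000 - 1.784000/6.080000 = -0.893421
Iteration 2:
  f(-0.893421) = -0.180235
  f'(-0.893421) = 7.394604
  x_2 = -0.893421 - (-0.180235)/7.394604 = -0.869047
Iteration 3:
  f(-0.869047) = -0.001578
  f'(-0.869047) = 7.265729
  x_3 = -0.869047 - (-0.001578)/7.265729 = -0.868830
Iteration 4:
  f(-0.868830) = 0.000000
  f'(-0.868830) = 7.264597
  x_4 = -0.868830 - 0.000000/7.264597 = -0.868830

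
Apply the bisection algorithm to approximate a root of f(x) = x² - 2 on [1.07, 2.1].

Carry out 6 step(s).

f(x) = x² - 2
Initial interval: [1.07, 2.1]

Iteration 1:
  c_1 = (1.070000 + 2.100000)/2 = 1.585000
  f(c_1) = f(1.585000) = 0.512225
  f(a) × f(c) < 0, new interval: [1.070000, 1.585000]
Iteration 2:
  c_2 = (1.070000 + 1.585000)/2 = 1.327500
  f(c_2) = f(1.327500) = -0.237744
  f(a) × f(c) ≥ 0, new interval: [1.327500, 1.585000]
Iteration 3:
  c_3 = (1.327500 + 1.585000)/2 = 1.456250
  f(c_3) = f(1.456250) = 0.120664
  f(a) × f(c) < 0, new interval: [1.327500, 1.456250]
Iteration 4:
  c_4 = (1.327500 + 1.456250)/2 = 1.391875
  f(c_4) = f(1.391875) = -0.062684
  f(a) × f(c) ≥ 0, new interval: [1.391875, 1.456250]
Iteration 5:
  c_5 = (1.391875 + 1.456250)/2 = 1.424063
  f(c_5) = f(1.424063) = 0.027954
  f(a) × f(c) < 0, new interval: [1.391875, 1.424063]
Iteration 6:
  c_6 = (1.391875 + 1.424063)/2 = 1.407969
  f(c_6) = f(1.407969) = -0.017624
  f(a) × f(c) ≥ 0, new interval: [1.407969, 1.424063]

After 6 iteration(s), the approximation is c_6 = 1.407969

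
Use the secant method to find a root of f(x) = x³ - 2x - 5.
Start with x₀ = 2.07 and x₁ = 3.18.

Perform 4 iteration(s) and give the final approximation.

f(x) = x³ - 2x - 5
x₀ = 2.07, x₁ = 3.18

Secant formula: x_{n+1} = x_n - f(x_n)(x_n - x_{n-1})/(f(x_n) - f(x_{n-1}))

Iteration 1:
  f(2.070000) = -0.270257
  f(3.180000) = 20.797432
  x_2 = 3.180000 - 20.797432×(3.180000 - 2.070000)/(20.797432 - (-0.270257))
       = 2.084239
Iteration 2:
  f(3.180000) = 20.797432
  f(2.084239) = -0.114434
  x_3 = 2.084239 - (-0.114434)×(2.084239 - 3.180000)/(-0.114434 - 20.797432)
       = 2.090235
Iteration 3:
  f(2.084239) = -0.114434
  f(2.090235) = -0.048058
  x_4 = 2.090235 - (-0.048058)×(2.090235 - 2.084239)/(-0.048058 - (-0.114434))
       = 2.094577
Iteration 4:
  f(2.090235) = -0.048058
  f(2.094577) = 0.000281
  x_5 = 2.094577 - 0.000281×(2.094577 - 2.090235)/(0.000281 - (-0.048058))
       = 2.094551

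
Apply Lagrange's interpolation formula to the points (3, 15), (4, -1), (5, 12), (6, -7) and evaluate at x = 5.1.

Lagrange interpolation formula:
P(x) = Σ yᵢ × Lᵢ(x)
where Lᵢ(x) = Π_{j≠i} (x - xⱼ)/(xᵢ - xⱼ)

L_0(5.1) = (5.1 - 4)/(3 - 4) × (5.1 - 5)/(3 - 5) × (5.1 - 6)/(3 - 6) = 0.016500
L_1(5.1) = (5.1 - 3)/(4 - 3) × (5.1 - 5)/(4 - 5) × (5.1 - 6)/(4 - 6) = -0.094500
L_2(5.1) = (5.1 - 3)/(5 - 3) × (5.1 - 4)/(5 - 4) × (5.1 - 6)/(5 - 6) = 1.039500
L_3(5.1) = (5.1 - 3)/(6 - 3) × (5.1 - 4)/(6 - 4) × (5.1 - 5)/(6 - 5) = 0.038500

P(5.1) = 15×L_0(5.1) + (-1)×L_1(5.1) + 12×L_2(5.1) + (-7)×L_3(5.1)
P(5.1) = 12.546500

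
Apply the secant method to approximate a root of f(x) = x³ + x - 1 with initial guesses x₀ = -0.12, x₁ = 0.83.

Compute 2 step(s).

f(x) = x³ + x - 1
x₀ = -0.12, x₁ = 0.83

Secant formula: x_{n+1} = x_n - f(x_n)(x_n - x_{n-1})/(f(x_n) - f(x_{n-1}))

Iteration 1:
  f(-0.120000) = -1.121728
  f(0.830000) = 0.401787
  x_2 = 0.830000 - 0.401787×(0.830000 - (-0.120000))/(0.401787 - (-1.121728))
       = 0.579462
Iteration 2:
  f(0.830000) = 0.401787
  f(0.579462) = -0.225967
  x_3 = 0.579462 - (-0.225967)×(0.579462 - 0.830000)/(-0.225967 - 0.401787)
       = 0.669646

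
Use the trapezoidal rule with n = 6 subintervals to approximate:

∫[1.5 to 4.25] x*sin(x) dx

f(x) = x*sin(x)
a = 1.5, b = 4.25, n = 6
h = (b - a)/n = 0.458333

Trapezoidal rule: (h/2)[f(x₀) + 2f(x₁) + 2f(x₂) + ... + f(xₙ)]

x_0 = 1.5000, f(x_0) = 1.496242, coefficient = 1
x_1 = 1.9583, f(x_1) = 1.813109, coefficient = 2
x_2 = 2.4167, f(x_2) = 1.602443, coefficient = 2
x_3 = 2.8750, f(x_3) = 0.757407, coefficient = 2
x_4 = 3.3333, f(x_4) = -0.635227, coefficient = 2
x_5 = 3.7917, f(x_5) = -2.294889, coefficient = 2
x_6 = 4.2500, f(x_6) = -3.803705, coefficient = 1

I ≈ (0.458333/2) × 0.178226 = 0.040843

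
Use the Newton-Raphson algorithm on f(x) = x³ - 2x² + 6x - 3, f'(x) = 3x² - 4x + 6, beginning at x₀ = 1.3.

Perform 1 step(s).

f(x) = x³ - 2x² + 6x - 3
f'(x) = 3x² - 4x + 6
x₀ = 1.3

Newton-Raphson formula: x_{n+1} = x_n - f(x_n)/f'(x_n)

Iteration 1:
  f(1.300000) = 3.617000
  f'(1.300000) = 5.870000
  x_1 = 1.300000 - 3.617000/5.870000 = 0.683816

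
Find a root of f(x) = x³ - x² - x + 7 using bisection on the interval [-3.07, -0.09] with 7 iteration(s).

f(x) = x³ - x² - x + 7
Initial interval: [-3.07, -0.09]

Iteration 1:
  c_1 = (-3.070000 + (-0.090000))/2 = -1.580000
  f(c_1) = f(-1.580000) = 2.139288
  f(a) × f(c) < 0, new interval: [-3.070000, -1.580000]
Iteration 2:
  c_2 = (-3.070000 + (-1.580000))/2 = -2.325000
  f(c_2) = f(-2.325000) = -8.648703
  f(a) × f(c) ≥ 0, new interval: [-2.325000, -1.580000]
Iteration 3:
  c_3 = (-2.325000 + (-1.580000))/2 = -1.952500
  f(c_3) = f(-1.952500) = -2.303187
  f(a) × f(c) ≥ 0, new interval: [-1.952500, -1.580000]
Iteration 4:
  c_4 = (-1.952500 + (-1.580000))/2 = -1.766250
  f(c_4) = f(-1.766250) = 0.136548
  f(a) × f(c) < 0, new interval: [-1.952500, -1.766250]
Iteration 5:
  c_5 = (-1.952500 + (-1.766250))/2 = -1.859375
  f(c_5) = f(-1.859375) = -1.026272
  f(a) × f(c) ≥ 0, new interval: [-1.859375, -1.766250]
Iteration 6:
  c_6 = (-1.859375 + (-1.766250))/2 = -1.812812
  f(c_6) = f(-1.812812) = -0.430903
  f(a) × f(c) ≥ 0, new interval: [-1.812812, -1.766250]
Iteration 7:
  c_7 = (-1.812812 + (-1.766250))/2 = -1.789531
  f(c_7) = f(-1.789531) = -0.143725
  f(a) × f(c) ≥ 0, new interval: [-1.789531, -1.766250]

After 7 iteration(s), the approximation is c_7 = -1.789531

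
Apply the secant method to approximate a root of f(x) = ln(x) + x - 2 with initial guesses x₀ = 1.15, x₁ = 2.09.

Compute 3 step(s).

f(x) = ln(x) + x - 2
x₀ = 1.15, x₁ = 2.09

Secant formula: x_{n+1} = x_n - f(x_n)(x_n - x_{n-1})/(f(x_n) - f(x_{n-1}))

Iteration 1:
  f(1.150000) = -0.710238
  f(2.090000) = 0.827164
  x_2 = 2.090000 - 0.827164×(2.090000 - 1.150000)/(0.827164 - (-0.710238))
       = 1.584254
Iteration 2:
  f(2.090000) = 0.827164
  f(1.584254) = 0.044368
  x_3 = 1.584254 - 0.044368×(1.584254 - 2.090000)/(0.044368 - 0.827164)
       = 1.555589
Iteration 3:
  f(1.584254) = 0.044368
  f(1.555589) = -0.002557
  x_4 = 1.555589 - (-0.002557)×(1.555589 - 1.584254)/(-0.002557 - 0.044368)
       = 1.557151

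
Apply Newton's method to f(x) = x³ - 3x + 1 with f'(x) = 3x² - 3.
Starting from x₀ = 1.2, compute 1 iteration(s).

f(x) = x³ - 3x + 1
f'(x) = 3x² - 3
x₀ = 1.2

Newton-Raphson formula: x_{n+1} = x_n - f(x_n)/f'(x_n)

Iteration 1:
  f(1.200000) = -0.872000
  f'(1.200000) = 1.320000
  x_1 = 1.200000 - (-0.872000)/1.320000 = 1.860606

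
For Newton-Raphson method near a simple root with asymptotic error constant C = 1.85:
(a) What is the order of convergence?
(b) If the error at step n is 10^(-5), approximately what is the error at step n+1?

(a) Newton-Raphson has quadratic (order 2) convergence near simple roots.
    This means |e_{n+1}| ≈ C|e_n|².

(b) With |e_n| = 10^(-5) and C = 1.85:
    |e_{n+1}| ≈ 1.85 × (10^(-5))² = 1.85 × 10^(-10)

(a) 2 (quadratic); (b) |e_{n+1}| ≈ 1.850e-10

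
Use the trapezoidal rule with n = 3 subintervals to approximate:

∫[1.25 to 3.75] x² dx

f(x) = x²
a = 1.25, b = 3.75, n = 3
h = (b - a)/n = 0.833333

Trapezoidal rule: (h/2)[f(x₀) + 2f(x₁) + 2f(x₂) + ... + f(xₙ)]

x_0 = 1.2500, f(x_0) = 1.562500, coefficient = 1
x_1 = 2.0833, f(x_1) = 4.340278, coefficient = 2
x_2 = 2.9167, f(x_2) = 8.506944, coefficient = 2
x_3 = 3.7500, f(x_3) = 14.062500, coefficient = 1

I ≈ (0.833333/2) × 41.319444 = 17.216435
Exact value: 16.927083
Error: 0.289352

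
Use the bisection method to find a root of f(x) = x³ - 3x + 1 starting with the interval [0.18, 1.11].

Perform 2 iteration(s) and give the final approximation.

f(x) = x³ - 3x + 1
Initial interval: [0.18, 1.11]

Iteration 1:
  c_1 = (0.180000 + 1.110000)/2 = 0.645000
  f(c_1) = f(0.645000) = -0.666664
  f(a) × f(c) < 0, new interval: [0.180000, 0.645000]
Iteration 2:
  c_2 = (0.180000 + 0.645000)/2 = 0.412500
  f(c_2) = f(0.412500) = -0.167311
  f(a) × f(c) < 0, new interval: [0.180000, 0.412500]

After 2 iteration(s), the approximation is c_2 = 0.412500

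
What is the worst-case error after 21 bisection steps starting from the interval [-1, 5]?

Bisection error bound: |error| ≤ (b-a)/2^n
|error| ≤ (5 - (-1))/2^21 = 6/2^21
|error| ≤ 0.0000028610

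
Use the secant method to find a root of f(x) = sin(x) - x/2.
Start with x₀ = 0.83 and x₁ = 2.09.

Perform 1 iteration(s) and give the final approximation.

f(x) = sin(x) - x/2
x₀ = 0.83, x₁ = 2.09

Secant formula: x_{n+1} = x_n - f(x_n)(x_n - x_{n-1})/(f(x_n) - f(x_{n-1}))

Iteration 1:
  f(0.830000) = 0.322931
  f(2.090000) = -0.176785
  x_2 = 2.090000 - (-0.176785)×(2.090000 - 0.830000)/(-0.176785 - 0.322931)
       = 1.644248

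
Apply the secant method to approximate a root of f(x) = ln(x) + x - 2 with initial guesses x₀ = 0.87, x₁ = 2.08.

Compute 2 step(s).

f(x) = ln(x) + x - 2
x₀ = 0.87, x₁ = 2.08

Secant formula: x_{n+1} = x_n - f(x_n)(x_n - x_{n-1})/(f(x_n) - f(x_{n-1}))

Iteration 1:
  f(0.870000) = -1.269262
  f(2.080000) = 0.812368
  x_2 = 2.080000 - 0.812368×(2.080000 - 0.870000)/(0.812368 - (-1.269262))
       = 1.607791
Iteration 2:
  f(2.080000) = 0.812368
  f(1.607791) = 0.082652
  x_3 = 1.607791 - 0.082652×(1.607791 - 2.080000)/(0.082652 - 0.812368)
       = 1.554306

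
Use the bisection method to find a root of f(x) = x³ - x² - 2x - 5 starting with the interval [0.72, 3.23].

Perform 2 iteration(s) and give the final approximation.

f(x) = x³ - x² - 2x - 5
Initial interval: [0.72, 3.23]

Iteration 1:
  c_1 = (0.720000 + 3.230000)/2 = 1.975000
  f(c_1) = f(1.975000) = -5.146891
  f(a) × f(c) ≥ 0, new interval: [1.975000, 3.230000]
Iteration 2:
  c_2 = (1.975000 + 3.230000)/2 = 2.602500
  f(c_2) = f(2.602500) = 0.648743
  f(a) × f(c) < 0, new interval: [1.975000, 2.602500]

After 2 iteration(s), the approximation is c_2 = 2.602500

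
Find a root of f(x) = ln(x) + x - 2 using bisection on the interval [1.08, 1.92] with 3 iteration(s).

f(x) = ln(x) + x - 2
Initial interval: [1.08, 1.92]

Iteration 1:
  c_1 = (1.080000 + 1.920000)/2 = 1.500000
  f(c_1) = f(1.500000) = -0.094535
  f(a) × f(c) ≥ 0, new interval: [1.500000, 1.920000]
Iteration 2:
  c_2 = (1.500000 + 1.920000)/2 = 1.710000
  f(c_2) = f(1.710000) = 0.246493
  f(a) × f(c) < 0, new interval: [1.500000, 1.710000]
Iteration 3:
  c_3 = (1.500000 + 1.710000)/2 = 1.605000
  f(c_3) = f(1.605000) = 0.078124
  f(a) × f(c) < 0, new interval: [1.500000, 1.605000]

After 3 iteration(s), the approximation is c_3 = 1.605000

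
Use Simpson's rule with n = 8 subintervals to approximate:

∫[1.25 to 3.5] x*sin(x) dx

f(x) = x*sin(x)
a = 1.25, b = 3.5, n = 8
h = (b - a)/n = 0.281250

Simpson's rule: (h/3)[f(x₀) + 4f(x₁) + 2f(x₂) + ... + f(xₙ)]

x_0 = 1.2500, f(x_0) = 1.186231, coefficient = 1
x_1 = 1.5312, f(x_1) = 1.530053, coefficient = 4
x_2 = 1.8125, f(x_2) = 1.759814, coefficient = 2
x_3 = 2.0938, f(x_3) = 1.813916, coefficient = 4
x_4 = 2.3750, f(x_4) = 1.647502, coefficient = 2
x_5 = 2.6562, f(x_5) = 1.239171, coefficient = 4
x_6 = 2.9375, f(x_6) = 0.595369, coefficient = 2
x_7 = 3.2188, f(x_7) = -0.248104, coefficient = 4
x_8 = 3.5000, f(x_8) = -1.227741, coefficient = 1

I ≈ (0.281250/3) × 25.304001 = 2.372250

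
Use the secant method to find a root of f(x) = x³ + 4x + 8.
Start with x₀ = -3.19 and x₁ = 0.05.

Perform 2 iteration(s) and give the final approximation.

f(x) = x³ + 4x + 8
x₀ = -3.19, x₁ = 0.05

Secant formula: x_{n+1} = x_n - f(x_n)(x_n - x_{n-1})/(f(x_n) - f(x_{n-1}))

Iteration 1:
  f(-3.190000) = -37.221759
  f(0.050000) = 8.200125
  x_2 = 0.050000 - 8.200125×(0.050000 - (-3.190000))/(8.200125 - (-37.221759))
       = -0.534925
Iteration 2:
  f(0.050000) = 8.200125
  f(-0.534925) = 5.707233
  x_3 = -0.534925 - 5.707233×(-0.534925 - 0.050000)/(5.707233 - 8.200125)
       = -1.874054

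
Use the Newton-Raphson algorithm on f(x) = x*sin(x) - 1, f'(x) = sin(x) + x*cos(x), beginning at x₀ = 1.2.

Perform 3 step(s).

f(x) = x*sin(x) - 1
f'(x) = sin(x) + x*cos(x)
x₀ = 1.2

Newton-Raphson formula: x_{n+1} = x_n - f(x_n)/f'(x_n)

Iteration 1:
  f(1.200000) = 0.118447
  f'(1.200000) = 1.366868
  x_1 = 1.200000 - 0.118447/1.366868 = 1.113344
Iteration 2:
  f(1.113344) = -0.001129
  f'(1.113344) = 1.388904
  x_2 = 1.113344 - (-0.001129)/1.388904 = 1.114157
Iteration 3:
  f(1.114157) = 0.000000
  f'(1.114157) = 1.388809
  x_3 = 1.114157 - 0.000000/1.388809 = 1.114157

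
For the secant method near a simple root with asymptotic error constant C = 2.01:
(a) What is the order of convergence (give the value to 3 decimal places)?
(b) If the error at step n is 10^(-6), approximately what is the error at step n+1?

(a) Secant method has superlinear convergence with order φ = (1+√5)/2 ≈ 1.618.
    This means |e_{n+1}| ≈ C|e_n|^1.618.

(b) With |e_n| = 10^(-6) and C = 2.01:
    |e_{n+1}| ≈ 2.01 × (10^(-6))^1.618 = 2.01 × 10^(-9.71)

(a) ≈ 1.618 (golden ratio); (b) |e_{n+1}| ≈ 3.935e-10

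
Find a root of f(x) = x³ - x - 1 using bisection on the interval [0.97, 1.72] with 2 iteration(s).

f(x) = x³ - x - 1
Initial interval: [0.97, 1.72]

Iteration 1:
  c_1 = (0.970000 + 1.720000)/2 = 1.345000
  f(c_1) = f(1.345000) = 0.088139
  f(a) × f(c) < 0, new interval: [0.970000, 1.345000]
Iteration 2:
  c_2 = (0.970000 + 1.345000)/2 = 1.157500
  f(c_2) = f(1.157500) = -0.606674
  f(a) × f(c) ≥ 0, new interval: [1.157500, 1.345000]

After 2 iteration(s), the approximation is c_2 = 1.157500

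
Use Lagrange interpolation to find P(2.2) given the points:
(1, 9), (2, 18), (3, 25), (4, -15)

Lagrange interpolation formula:
P(x) = Σ yᵢ × Lᵢ(x)
where Lᵢ(x) = Π_{j≠i} (x - xⱼ)/(xᵢ - xⱼ)

L_0(2.2) = (2.2 - 2)/(1 - 2) × (2.2 - 3)/(1 - 3) × (2.2 - 4)/(1 - 4) = -0.048000
L_1(2.2) = (2.2 - 1)/(2 - 1) × (2.2 - 3)/(2 - 3) × (2.2 - 4)/(2 - 4) = 0.864000
L_2(2.2) = (2.2 - 1)/(3 - 1) × (2.2 - 2)/(3 - 2) × (2.2 - 4)/(3 - 4) = 0.216000
L_3(2.2) = (2.2 - 1)/(4 - 1) × (2.2 - 2)/(4 - 2) × (2.2 - 3)/(4 - 3) = -0.032000

P(2.2) = 9×L_0(2.2) + 18×L_1(2.2) + 25×L_2(2.2) + (-15)×L_3(2.2)
P(2.2) = 21.000000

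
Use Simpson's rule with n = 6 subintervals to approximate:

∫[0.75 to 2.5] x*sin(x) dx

f(x) = x*sin(x)
a = 0.75, b = 2.5, n = 6
h = (b - a)/n = 0.291667

Simpson's rule: (h/3)[f(x₀) + 4f(x₁) + 2f(x₂) + ... + f(xₙ)]

x_0 = 0.7500, f(x_0) = 0.511229, coefficient = 1
x_1 = 1.0417, f(x_1) = 0.899215, coefficient = 4
x_2 = 1.3333, f(x_2) = 1.295917, coefficient = 2
x_3 = 1.6250, f(x_3) = 1.622613, coefficient = 4
x_4 = 1.9167, f(x_4) = 1.803163, coefficient = 2
x_5 = 2.2083, f(x_5) = 1.774538, coefficient = 4
x_6 = 2.5000, f(x_6) = 1.496180, coefficient = 1

I ≈ (0.291667/3) × 25.391036 = 2.468573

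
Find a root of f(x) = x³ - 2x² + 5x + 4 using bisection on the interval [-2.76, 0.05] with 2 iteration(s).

f(x) = x³ - 2x² + 5x + 4
Initial interval: [-2.76, 0.05]

Iteration 1:
  c_1 = (-2.760000 + 0.050000)/2 = -1.355000
  f(c_1) = f(-1.355000) = -8.934864
  f(a) × f(c) ≥ 0, new interval: [-1.355000, 0.050000]
Iteration 2:
  c_2 = (-1.355000 + 0.050000)/2 = -0.652500
  f(c_2) = f(-0.652500) = -0.391818
  f(a) × f(c) ≥ 0, new interval: [-0.652500, 0.050000]

After 2 iteration(s), the approximation is c_2 = -0.652500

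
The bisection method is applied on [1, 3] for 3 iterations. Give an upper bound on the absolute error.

Bisection error bound: |error| ≤ (b-a)/2^n
|error| ≤ (3 - 1)/2^3 = 2/2^3
|error| ≤ 0.2500000000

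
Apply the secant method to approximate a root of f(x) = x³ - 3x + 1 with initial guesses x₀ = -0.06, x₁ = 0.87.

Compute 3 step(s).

f(x) = x³ - 3x + 1
x₀ = -0.06, x₁ = 0.87

Secant formula: x_{n+1} = x_n - f(x_n)(x_n - x_{n-1})/(f(x_n) - f(x_{n-1}))

Iteration 1:
  f(-0.060000) = 1.179784
  f(0.870000) = -0.951497
  x_2 = 0.870000 - (-0.951497)×(0.870000 - (-0.060000))/(-0.951497 - 1.179784)
       = 0.454807
Iteration 2:
  f(0.870000) = -0.951497
  f(0.454807) = -0.270345
  x_3 = 0.454807 - (-0.270345)×(0.454807 - 0.870000)/(-0.270345 - (-0.951497))
       = 0.290020
Iteration 3:
  f(0.454807) = -0.270345
  f(0.290020) = 0.154335
  x_4 = 0.290020 - 0.154335×(0.290020 - 0.454807)/(0.154335 - (-0.270345))
       = 0.349906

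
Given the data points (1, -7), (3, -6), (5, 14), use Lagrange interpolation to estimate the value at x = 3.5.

Lagrange interpolation formula:
P(x) = Σ yᵢ × Lᵢ(x)
where Lᵢ(x) = Π_{j≠i} (x - xⱼ)/(xᵢ - xⱼ)

L_0(3.5) = (3.5 - 3)/(1 - 3) × (3.5 - 5)/(1 - 5) = -0.093750
L_1(3.5) = (3.5 - 1)/(3 - 1) × (3.5 - 5)/(3 - 5) = 0.937500
L_2(3.5) = (3.5 - 1)/(5 - 1) × (3.5 - 3)/(5 - 3) = 0.156250

P(3.5) = (-7)×L_0(3.5) + (-6)×L_1(3.5) + 14×L_2(3.5)
P(3.5) = -2.781250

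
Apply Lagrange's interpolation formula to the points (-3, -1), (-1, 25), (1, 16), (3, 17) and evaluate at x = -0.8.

Lagrange interpolation formula:
P(x) = Σ yᵢ × Lᵢ(x)
where Lᵢ(x) = Π_{j≠i} (x - xⱼ)/(xᵢ - xⱼ)

L_0(-0.8) = (-0.8 - (-1))/(-3 - (-1)) × (-0.8 - 1)/(-3 - 1) × (-0.8 - 3)/(-3 - 3) = -0.028500
L_1(-0.8) = (-0.8 - (-3))/(-1 - (-3)) × (-0.8 - 1)/(-1 - 1) × (-0.8 - 3)/(-1 - 3) = 0.940500
L_2(-0.8) = (-0.8 - (-3))/(1 - (-3)) × (-0.8 - (-1))/(1 - (-1)) × (-0.8 - 3)/(1 - 3) = 0.104500
L_3(-0.8) = (-0.8 - (-3))/(3 - (-3)) × (-0.8 - (-1))/(3 - (-1)) × (-0.8 - 1)/(3 - 1) = -0.016500

P(-0.8) = (-1)×L_0(-0.8) + 25×L_1(-0.8) + 16×L_2(-0.8) + 17×L_3(-0.8)
P(-0.8) = 24.932500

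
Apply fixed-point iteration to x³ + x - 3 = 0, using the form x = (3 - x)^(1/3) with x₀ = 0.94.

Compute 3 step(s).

Equation: x³ + x - 3 = 0
Fixed-point form: x = (3 - x)^(1/3)
x₀ = 0.94

x_1 = g(0.940000) = 1.272396
x_2 = g(1.272396) = 1.199908
x_3 = g(1.199908) = 1.216461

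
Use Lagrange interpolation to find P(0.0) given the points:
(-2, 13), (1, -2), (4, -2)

Lagrange interpolation formula:
P(x) = Σ yᵢ × Lᵢ(x)
where Lᵢ(x) = Π_{j≠i} (x - xⱼ)/(xᵢ - xⱼ)

L_0(0.0) = (0.0 - 1)/(-2 - 1) × (0.0 - 4)/(-2 - 4) = 0.222222
L_1(0.0) = (0.0 - (-2))/(1 - (-2)) × (0.0 - 4)/(1 - 4) = 0.888889
L_2(0.0) = (0.0 - (-2))/(4 - (-2)) × (0.0 - 1)/(4 - 1) = -0.111111

P(0.0) = 13×L_0(0.0) + (-2)×L_1(0.0) + (-2)×L_2(0.0)
P(0.0) = 1.333333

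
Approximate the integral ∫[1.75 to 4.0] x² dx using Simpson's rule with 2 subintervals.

f(x) = x²
a = 1.75, b = 4.0, n = 2
h = (b - a)/n = 1.125000

Simpson's rule: (h/3)[f(x₀) + 4f(x₁) + 2f(x₂) + ... + f(xₙ)]

x_0 = 1.7500, f(x_0) = 3.062500, coefficient = 1
x_1 = 2.8750, f(x_1) = 8.265625, coefficient = 4
x_2 = 4.0000, f(x_2) = 16.000000, coefficient = 1

I ≈ (1.125000/3) × 52.125000 = 19.546875
Exact value: 19.546875
Error: 0.000000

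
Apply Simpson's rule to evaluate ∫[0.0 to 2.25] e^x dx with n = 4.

f(x) = e^x
a = 0.0, b = 2.25, n = 4
h = (b - a)/n = 0.562500

Simpson's rule: (h/3)[f(x₀) + 4f(x₁) + 2f(x₂) + ... + f(xₙ)]

x_0 = 0.0000, f(x_0) = 1.000000, coefficient = 1
x_1 = 0.5625, f(x_1) = 1.755055, coefficient = 4
x_2 = 1.1250, f(x_2) = 3.080217, coefficient = 2
x_3 = 1.6875, f(x_3) = 5.405949, coefficient = 4
x_4 = 2.2500, f(x_4) = 9.487736, coefficient = 1

I ≈ (0.562500/3) × 45.292184 = 8.492284
Exact value: 8.487736
Error: 0.004549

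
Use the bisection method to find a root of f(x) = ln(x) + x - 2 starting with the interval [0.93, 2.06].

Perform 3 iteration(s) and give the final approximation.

f(x) = ln(x) + x - 2
Initial interval: [0.93, 2.06]

Iteration 1:
  c_1 = (0.930000 + 2.060000)/2 = 1.495000
  f(c_1) = f(1.495000) = -0.102874
  f(a) × f(c) ≥ 0, new interval: [1.495000, 2.060000]
Iteration 2:
  c_2 = (1.495000 + 2.060000)/2 = 1.777500
  f(c_2) = f(1.777500) = 0.352708
  f(a) × f(c) < 0, new interval: [1.495000, 1.777500]
Iteration 3:
  c_3 = (1.495000 + 1.777500)/2 = 1.636250
  f(c_3) = f(1.636250) = 0.128657
  f(a) × f(c) < 0, new interval: [1.495000, 1.636250]

After 3 iteration(s), the approximation is c_3 = 1.636250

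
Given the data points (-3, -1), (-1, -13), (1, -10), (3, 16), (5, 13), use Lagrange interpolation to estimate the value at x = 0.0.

Lagrange interpolation formula:
P(x) = Σ yᵢ × Lᵢ(x)
where Lᵢ(x) = Π_{j≠i} (x - xⱼ)/(xᵢ - xⱼ)

L_0(0.0) = (0.0 - (-1))/(-3 - (-1)) × (0.0 - 1)/(-3 - 1) × (0.0 - 3)/(-3 - 3) × (0.0 - 5)/(-3 - 5) = -0.039062
L_1(0.0) = (0.0 - (-3))/(-1 - (-3)) × (0.0 - 1)/(-1 - 1) × (0.0 - 3)/(-1 - 3) × (0.0 - 5)/(-1 - 5) = 0.468750
L_2(0.0) = (0.0 - (-3))/(1 - (-3)) × (0.0 - (-1))/(1 - (-1)) × (0.0 - 3)/(1 - 3) × (0.0 - 5)/(1 - 5) = 0.703125
L_3(0.0) = (0.0 - (-3))/(3 - (-3)) × (0.0 - (-1))/(3 - (-1)) × (0.0 - 1)/(3 - 1) × (0.0 - 5)/(3 - 5) = -0.156250
L_4(0.0) = (0.0 - (-3))/(5 - (-3)) × (0.0 - (-1))/(5 - (-1)) × (0.0 - 1)/(5 - 1) × (0.0 - 3)/(5 - 3) = 0.023438

P(0.0) = (-1)×L_0(0.0) + (-13)×L_1(0.0) + (-10)×L_2(0.0) + 16×L_3(0.0) + 13×L_4(0.0)
P(0.0) = -15.281250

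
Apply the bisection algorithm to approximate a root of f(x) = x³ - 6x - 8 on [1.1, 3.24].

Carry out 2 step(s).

f(x) = x³ - 6x - 8
Initial interval: [1.1, 3.24]

Iteration 1:
  c_1 = (1.100000 + 3.240000)/2 = 2.170000
  f(c_1) = f(2.170000) = -10.801687
  f(a) × f(c) ≥ 0, new interval: [2.170000, 3.240000]
Iteration 2:
  c_2 = (2.170000 + 3.240000)/2 = 2.705000
  f(c_2) = f(2.705000) = -4.437447
  f(a) × f(c) ≥ 0, new interval: [2.705000, 3.240000]

After 2 iteration(s), the approximation is c_2 = 2.705000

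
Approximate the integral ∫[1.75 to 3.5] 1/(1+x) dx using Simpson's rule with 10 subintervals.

f(x) = 1/(1+x)
a = 1.75, b = 3.5, n = 10
h = (b - a)/n = 0.175000

Simpson's rule: (h/3)[f(x₀) + 4f(x₁) + 2f(x₂) + ... + f(xₙ)]

x_0 = 1.7500, f(x_0) = 0.363636, coefficient = 1
x_1 = 1.9250, f(x_1) = 0.341880, coefficient = 4
x_2 = 2.1000, f(x_2) = 0.322581, coefficient = 2
x_3 = 2.2750, f(x_3) = 0.305344, coefficient = 4
x_4 = 2.4500, f(x_4) = 0.289855, coefficient = 2
x_5 = 2.6250, f(x_5) = 0.275862, coefficient = 4
x_6 = 2.8000, f(x_6) = 0.263158, coefficient = 2
x_7 = 2.9750, f(x_7) = 0.251572, coefficient = 4
x_8 = 3.1500, f(x_8) = 0.240964, coefficient = 2
x_9 = 3.3250, f(x_9) = 0.231214, coefficient = 4
x_10 = 3.5000, f(x_10) = 0.222222, coefficient = 1

I ≈ (0.175000/3) × 8.442462 = 0.492477
Exact value: 0.492476
Error: 0.000000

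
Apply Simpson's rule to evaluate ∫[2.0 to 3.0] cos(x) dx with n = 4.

f(x) = cos(x)
a = 2.0, b = 3.0, n = 4
h = (b - a)/n = 0.250000

Simpson's rule: (h/3)[f(x₀) + 4f(x₁) + 2f(x₂) + ... + f(xₙ)]

x_0 = 2.0000, f(x_0) = -0.416147, coefficient = 1
x_1 = 2.2500, f(x_1) = -0.628174, coefficient = 4
x_2 = 2.5000, f(x_2) = -0.801144, coefficient = 2
x_3 = 2.7500, f(x_3) = -0.924302, coefficient = 4
x_4 = 3.0000, f(x_4) = -0.989992, coefficient = 1

I ≈ (0.250000/3) × -9.218331 = -0.768194
Exact value: -0.768177
Error: 0.000017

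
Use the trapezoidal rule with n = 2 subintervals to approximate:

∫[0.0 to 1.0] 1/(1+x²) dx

f(x) = 1/(1+x²)
a = 0.0, b = 1.0, n = 2
h = (b - a)/n = 0.500000

Trapezoidal rule: (h/2)[f(x₀) + 2f(x₁) + 2f(x₂) + ... + f(xₙ)]

x_0 = 0.0000, f(x_0) = 1.000000, coefficient = 1
x_1 = 0.5000, f(x_1) = 0.800000, coefficient = 2
x_2 = 1.0000, f(x_2) = 0.500000, coefficient = 1

I ≈ (0.500000/2) × 3.100000 = 0.775000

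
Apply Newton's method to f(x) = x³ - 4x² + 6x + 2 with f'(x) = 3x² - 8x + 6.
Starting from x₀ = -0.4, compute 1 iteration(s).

f(x) = x³ - 4x² + 6x + 2
f'(x) = 3x² - 8x + 6
x₀ = -0.4

Newton-Raphson formula: x_{n+1} = x_n - f(x_n)/f'(x_n)

Iteration 1:
  f(-0.400000) = -1.104000
  f'(-0.400000) = 9.680000
  x_1 = -0.400000 - (-1.104000)/9.680000 = -0.285950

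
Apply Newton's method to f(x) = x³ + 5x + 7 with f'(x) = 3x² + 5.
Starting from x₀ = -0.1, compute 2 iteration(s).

f(x) = x³ + 5x + 7
f'(x) = 3x² + 5
x₀ = -0.1

Newton-Raphson formula: x_{n+1} = x_n - f(x_n)/f'(x_n)

Iteration 1:
  f(-0.100000) = 6.499000
  f'(-0.100000) = 5.030000
  x_1 = -0.100000 - 6.499000/5.030000 = -1.392048
Iteration 2:
  f(-1.392048) = -2.657744
  f'(-1.392048) = 10.813391
  x_2 = -1.392048 - (-2.657744)/10.813391 = -1.146265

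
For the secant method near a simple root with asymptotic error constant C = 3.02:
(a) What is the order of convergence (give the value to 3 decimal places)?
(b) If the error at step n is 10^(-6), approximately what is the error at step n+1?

(a) Secant method has superlinear convergence with order φ = (1+√5)/2 ≈ 1.618.
    This means |e_{n+1}| ≈ C|e_n|^1.618.

(b) With |e_n| = 10^(-6) and C = 3.02:
    |e_{n+1}| ≈ 3.02 × (10^(-6))^1.618 = 3.02 × 10^(-9.71)

(a) ≈ 1.618 (golden ratio); (b) |e_{n+1}| ≈ 5.913e-10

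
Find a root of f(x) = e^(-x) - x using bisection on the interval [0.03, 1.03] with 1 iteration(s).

f(x) = e^(-x) - x
Initial interval: [0.03, 1.03]

Iteration 1:
  c_1 = (0.030000 + 1.030000)/2 = 0.530000
  f(c_1) = f(0.530000) = 0.058605
  f(a) × f(c) ≥ 0, new interval: [0.530000, 1.030000]

After 1 iteration(s), the approximation is c_1 = 0.530000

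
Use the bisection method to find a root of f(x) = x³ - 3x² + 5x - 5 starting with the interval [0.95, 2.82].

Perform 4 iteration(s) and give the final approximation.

f(x) = x³ - 3x² + 5x - 5
Initial interval: [0.95, 2.82]

Iteration 1:
  c_1 = (0.950000 + 2.820000)/2 = 1.885000
  f(c_1) = f(1.885000) = 0.463154
  f(a) × f(c) < 0, new interval: [0.950000, 1.885000]
Iteration 2:
  c_2 = (0.950000 + 1.885000)/2 = 1.417500
  f(c_2) = f(1.417500) = -1.092227
  f(a) × f(c) ≥ 0, new interval: [1.417500, 1.885000]
Iteration 3:
  c_3 = (1.417500 + 1.885000)/2 = 1.651250
  f(c_3) = f(1.651250) = -0.421288
  f(a) × f(c) ≥ 0, new interval: [1.651250, 1.885000]
Iteration 4:
  c_4 = (1.651250 + 1.885000)/2 = 1.768125
  f(c_4) = f(1.768125) = -0.010544
  f(a) × f(c) ≥ 0, new interval: [1.768125, 1.885000]

After 4 iteration(s), the approximation is c_4 = 1.768125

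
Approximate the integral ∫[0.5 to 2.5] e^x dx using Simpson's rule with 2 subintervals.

f(x) = e^x
a = 0.5, b = 2.5, n = 2
h = (b - a)/n = 1.000000

Simpson's rule: (h/3)[f(x₀) + 4f(x₁) + 2f(x₂) + ... + f(xₙ)]

x_0 = 0.5000, f(x_0) = 1.648721, coefficient = 1
x_1 = 1.5000, f(x_1) = 4.481689, coefficient = 4
x_2 = 2.5000, f(x_2) = 12.182494, coefficient = 1

I ≈ (1.000000/3) × 31.757972 = 10.585991
Exact value: 10.533773
Error: 0.052218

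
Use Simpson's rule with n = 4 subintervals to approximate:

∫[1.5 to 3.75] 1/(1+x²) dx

f(x) = 1/(1+x²)
a = 1.5, b = 3.75, n = 4
h = (b - a)/n = 0.562500

Simpson's rule: (h/3)[f(x₀) + 4f(x₁) + 2f(x₂) + ... + f(xₙ)]

x_0 = 1.5000, f(x_0) = 0.307692, coefficient = 1
x_1 = 2.0625, f(x_1) = 0.190335, coefficient = 4
x_2 = 2.6250, f(x_2) = 0.126733, coefficient = 2
x_3 = 3.1875, f(x_3) = 0.089604, coefficient = 4
x_4 = 3.7500, f(x_4) = 0.066390, coefficient = 1

I ≈ (0.562500/3) × 1.747304 = 0.327619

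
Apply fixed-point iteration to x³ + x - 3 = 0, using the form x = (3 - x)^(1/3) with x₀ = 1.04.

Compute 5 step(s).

Equation: x³ + x - 3 = 0
Fixed-point form: x = (3 - x)^(1/3)
x₀ = 1.04

x_1 = g(1.040000) = 1.251465
x_2 = g(1.251465) = 1.204735
x_3 = g(1.204735) = 1.215373
x_4 = g(1.215373) = 1.212967
x_5 = g(1.212967) = 1.213512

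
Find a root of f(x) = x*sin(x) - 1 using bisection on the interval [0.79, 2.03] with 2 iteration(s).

f(x) = x*sin(x) - 1
Initial interval: [0.79, 2.03]

Iteration 1:
  c_1 = (0.790000 + 2.030000)/2 = 1.410000
  f(c_1) = f(1.410000) = 0.391811
  f(a) × f(c) < 0, new interval: [0.790000, 1.410000]
Iteration 2:
  c_2 = (0.790000 + 1.410000)/2 = 1.100000
  f(c_2) = f(1.100000) = -0.019672
  f(a) × f(c) ≥ 0, new interval: [1.100000, 1.410000]

After 2 iteration(s), the approximation is c_2 = 1.100000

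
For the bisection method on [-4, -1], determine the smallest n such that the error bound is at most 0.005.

We need (b-a)/2^n ≤ 0.005
(-1 - (-4))/2^n ≤ 0.005
3/2^n ≤ 0.005
2^n ≥ 600
n ≥ log₂(600) = 9.23
n ≥ 10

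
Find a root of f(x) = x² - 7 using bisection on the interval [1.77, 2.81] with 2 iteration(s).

f(x) = x² - 7
Initial interval: [1.77, 2.81]

Iteration 1:
  c_1 = (1.770000 + 2.810000)/2 = 2.290000
  f(c_1) = f(2.290000) = -1.755900
  f(a) × f(c) ≥ 0, new interval: [2.290000, 2.810000]
Iteration 2:
  c_2 = (2.290000 + 2.810000)/2 = 2.550000
  f(c_2) = f(2.550000) = -0.497500
  f(a) × f(c) ≥ 0, new interval: [2.550000, 2.810000]

After 2 iteration(s), the approximation is c_2 = 2.550000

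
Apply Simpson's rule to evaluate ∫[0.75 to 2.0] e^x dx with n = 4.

f(x) = e^x
a = 0.75, b = 2.0, n = 4
h = (b - a)/n = 0.312500

Simpson's rule: (h/3)[f(x₀) + 4f(x₁) + 2f(x₂) + ... + f(xₙ)]

x_0 = 0.7500, f(x_0) = 2.117000, coefficient = 1
x_1 = 1.0625, f(x_1) = 2.893596, coefficient = 4
x_2 = 1.3750, f(x_2) = 3.955077, coefficient = 2
x_3 = 1.6875, f(x_3) = 5.405949, coefficient = 4
x_4 = 2.0000, f(x_4) = 7.389056, coefficient = 1

I ≈ (0.312500/3) × 50.614389 = 5.272332
Exact value: 5.272056
Error: 0.000276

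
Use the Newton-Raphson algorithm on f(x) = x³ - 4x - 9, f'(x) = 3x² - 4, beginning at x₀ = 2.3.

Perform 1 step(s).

f(x) = x³ - 4x - 9
f'(x) = 3x² - 4
x₀ = 2.3

Newton-Raphson formula: x_{n+1} = x_n - f(x_n)/f'(x_n)

Iteration 1:
  f(2.300000) = -6.033000
  f'(2.300000) = 11.870000
  x_1 = 2.300000 - (-6.033000)/11.870000 = 2.808256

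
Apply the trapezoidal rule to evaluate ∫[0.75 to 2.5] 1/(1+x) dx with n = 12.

f(x) = 1/(1+x)
a = 0.75, b = 2.5, n = 12
h = (b - a)/n = 0.145833

Trapezoidal rule: (h/2)[f(x₀) + 2f(x₁) + 2f(x₂) + ... + f(xₙ)]

x_0 = 0.7500, f(x_0) = 0.571429, coefficient = 1
x_1 = 0.8958, f(x_1) = 0.527473, coefficient = 2
x_2 = 1.0417, f(x_2) = 0.489796, coefficient = 2
x_3 = 1.1875, f(x_3) = 0.457143, coefficient = 2
x_4 = 1.3333, f(x_4) = 0.428571, coefficient = 2
x_5 = 1.4792, f(x_5) = 0.403361, coefficient = 2
x_6 = 1.6250, f(x_6) = 0.380952, coefficient = 2
x_7 = 1.7708, f(x_7) = 0.360902, coefficient = 2
x_8 = 1.9167, f(x_8) = 0.342857, coefficient = 2
x_9 = 2.0625, f(x_9) = 0.326531, coefficient = 2
x_10 = 2.2083, f(x_10) = 0.311688, coefficient = 2
x_11 = 2.3542, f(x_11) = 0.298137, coefficient = 2
x_12 = 2.5000, f(x_12) = 0.285714, coefficient = 1

I ≈ (0.145833/2) × 9.511966 = 0.693581
Exact value: 0.693147
Error: 0.000434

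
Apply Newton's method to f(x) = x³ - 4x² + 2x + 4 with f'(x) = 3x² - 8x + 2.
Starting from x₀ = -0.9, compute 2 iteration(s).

f(x) = x³ - 4x² + 2x + 4
f'(x) = 3x² - 8x + 2
x₀ = -0.9

Newton-Raphson formula: x_{n+1} = x_n - f(x_n)/f'(x_n)

Iteration 1:
  f(-0.900000) = -1.769000
  f'(-0.900000) = 11.630000
  x_1 = -0.900000 - (-1.769000)/11.630000 = -0.747893
Iteration 2:
  f(-0.747893) = -0.151495
  f'(-0.747893) = 9.661181
  x_2 = -0.747893 - (-0.151495)/9.661181 = -0.732213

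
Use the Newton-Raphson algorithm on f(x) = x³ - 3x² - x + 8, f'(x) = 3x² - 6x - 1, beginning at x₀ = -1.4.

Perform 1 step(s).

f(x) = x³ - 3x² - x + 8
f'(x) = 3x² - 6x - 1
x₀ = -1.4

Newton-Raphson formula: x_{n+1} = x_n - f(x_n)/f'(x_n)

Iteration 1:
  f(-1.400000) = 0.776000
  f'(-1.400000) = 13.280000
  x_1 = -1.400000 - 0.776000/13.280000 = -1.458434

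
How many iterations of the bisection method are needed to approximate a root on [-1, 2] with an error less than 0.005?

We need (b-a)/2^n ≤ 0.005
(2 - (-1))/2^n ≤ 0.005
3/2^n ≤ 0.005
2^n ≥ 600
n ≥ log₂(600) = 9.23
n ≥ 10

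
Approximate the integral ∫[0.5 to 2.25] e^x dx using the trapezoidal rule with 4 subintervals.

f(x) = e^x
a = 0.5, b = 2.25, n = 4
h = (b - a)/n = 0.437500

Trapezoidal rule: (h/2)[f(x₀) + 2f(x₁) + 2f(x₂) + ... + f(xₙ)]

x_0 = 0.5000, f(x_0) = 1.648721, coefficient = 1
x_1 = 0.9375, f(x_1) = 2.553589, coefficient = 2
x_2 = 1.3750, f(x_2) = 3.955077, coefficient = 2
x_3 = 1.8125, f(x_3) = 6.125743, coefficient = 2
x_4 = 2.2500, f(x_4) = 9.487736, coefficient = 1

I ≈ (0.437500/2) × 36.405275 = 7.963654
Exact value: 7.839015
Error: 0.124639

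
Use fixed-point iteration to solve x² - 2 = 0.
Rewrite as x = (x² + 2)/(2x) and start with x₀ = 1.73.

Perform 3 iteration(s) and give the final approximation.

Equation: x² - 2 = 0
Fixed-point form: x = (x² + 2)/(2x)
x₀ = 1.73

x_1 = g(1.730000) = 1.443035
x_2 = g(1.443035) = 1.414501
x_3 = g(1.414501) = 1.414214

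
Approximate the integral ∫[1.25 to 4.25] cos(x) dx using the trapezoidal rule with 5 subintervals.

f(x) = cos(x)
a = 1.25, b = 4.25, n = 5
h = (b - a)/n = 0.600000

Trapezoidal rule: (h/2)[f(x₀) + 2f(x₁) + 2f(x₂) + ... + f(xₙ)]

x_0 = 1.2500, f(x_0) = 0.315322, coefficient = 1
x_1 = 1.8500, f(x_1) = -0.275590, coefficient = 2
x_2 = 2.4500, f(x_2) = -0.770231, coefficient = 2
x_3 = 3.0500, f(x_3) = -0.995808, coefficient = 2
x_4 = 3.6500, f(x_4) = -0.873521, coefficient = 2
x_5 = 4.2500, f(x_5) = -0.446087, coefficient = 1

I ≈ (0.600000/2) × -5.961067 = -1.788320
Exact value: -1.843974
Error: 0.055654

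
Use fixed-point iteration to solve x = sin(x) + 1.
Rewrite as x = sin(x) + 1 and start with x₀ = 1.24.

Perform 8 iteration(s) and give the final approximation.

Equation: x = sin(x) + 1
Fixed-point form: x = sin(x) + 1
x₀ = 1.24

x_1 = g(1.240000) = 1.945784
x_2 = g(1.945784) = 1.930512
x_3 = g(1.930512) = 1.935997
x_4 = g(1.935997) = 1.934052
x_5 = g(1.934052) = 1.934745
x_6 = g(1.934745) = 1.934499
x_7 = g(1.934499) = 1.934586
x_8 = g(1.934586) = 1.934555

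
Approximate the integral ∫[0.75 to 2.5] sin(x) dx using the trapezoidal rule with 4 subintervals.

f(x) = sin(x)
a = 0.75, b = 2.5, n = 4
h = (b - a)/n = 0.437500

Trapezoidal rule: (h/2)[f(x₀) + 2f(x₁) + 2f(x₂) + ... + f(xₙ)]

x_0 = 0.7500, f(x_0) = 0.681639, coefficient = 1
x_1 = 1.1875, f(x_1) = 0.927437, coefficient = 2
x_2 = 1.6250, f(x_2) = 0.998531, coefficient = 2
x_3 = 2.0625, f(x_3) = 0.881530, coefficient = 2
x_4 = 2.5000, f(x_4) = 0.598472, coefficient = 1

I ≈ (0.437500/2) × 6.895107 = 1.508305
Exact value: 1.532832
Error: 0.024528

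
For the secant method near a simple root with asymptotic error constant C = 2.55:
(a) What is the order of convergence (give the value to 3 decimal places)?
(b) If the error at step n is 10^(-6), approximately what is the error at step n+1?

(a) Secant method has superlinear convergence with order φ = (1+√5)/2 ≈ 1.618.
    This means |e_{n+1}| ≈ C|e_n|^1.618.

(b) With |e_n| = 10^(-6) and C = 2.55:
    |e_{n+1}| ≈ 2.55 × (10^(-6))^1.618 = 2.55 × 10^(-9.71)

(a) ≈ 1.618 (golden ratio); (b) |e_{n+1}| ≈ 4.993e-10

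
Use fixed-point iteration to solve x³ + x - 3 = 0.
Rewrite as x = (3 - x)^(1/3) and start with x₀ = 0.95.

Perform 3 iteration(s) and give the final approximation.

Equation: x³ + x - 3 = 0
Fixed-point form: x = (3 - x)^(1/3)
x₀ = 0.95

x_1 = g(0.950000) = 1.270334
x_2 = g(1.270334) = 1.200386
x_3 = g(1.200386) = 1.216354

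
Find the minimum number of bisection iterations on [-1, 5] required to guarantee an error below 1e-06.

We need (b-a)/2^n ≤ 1e-06
(5 - (-1))/2^n ≤ 1e-06
6/2^n ≤ 1e-06
2^n ≥ 6000000
n ≥ log₂(6000000) = 22.52
n ≥ 23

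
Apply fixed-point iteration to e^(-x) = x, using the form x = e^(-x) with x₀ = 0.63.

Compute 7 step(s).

Equation: e^(-x) = x
Fixed-point form: x = e^(-x)
x₀ = 0.63

x_1 = g(0.630000) = 0.532592
x_2 = g(0.532592) = 0.587081
x_3 = g(0.587081) = 0.555948
x_4 = g(0.555948) = 0.573529
x_5 = g(0.573529) = 0.563533
x_6 = g(0.563533) = 0.569194
x_7 = g(0.569194) = 0.565981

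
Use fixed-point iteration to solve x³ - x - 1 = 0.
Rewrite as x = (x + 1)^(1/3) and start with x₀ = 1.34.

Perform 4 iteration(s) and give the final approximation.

Equation: x³ - x - 1 = 0
Fixed-point form: x = (x + 1)^(1/3)
x₀ = 1.34

x_1 = g(1.340000) = 1.327614
x_2 = g(1.327614) = 1.325268
x_3 = g(1.325268) = 1.324822
x_4 = g(1.324822) = 1.324738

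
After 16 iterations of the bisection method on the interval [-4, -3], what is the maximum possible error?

Bisection error bound: |error| ≤ (b-a)/2^n
|error| ≤ (-3 - (-4))/2^16 = 1/2^16
|error| ≤ 0.0000152588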